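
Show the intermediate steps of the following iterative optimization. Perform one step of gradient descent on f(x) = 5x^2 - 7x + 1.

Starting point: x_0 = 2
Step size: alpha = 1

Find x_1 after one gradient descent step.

f(x) = 5x^2 - 7x + 1
f'(x) = 10x - 7
f'(2) = 10*2 + (-7) = 13
x_1 = x_0 - alpha * f'(x_0) = 2 - 1 * 13 = -11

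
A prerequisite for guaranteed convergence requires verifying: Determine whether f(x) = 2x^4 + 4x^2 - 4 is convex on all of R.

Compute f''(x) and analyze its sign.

f(x) = 2x^4 + 4x^2 - 4
f'(x) = 8x^3 + 8x
f''(x) = 24x^2 + 8
f''(x) = 24x^2 + 8 >= 8 > 0 for all x
Therefore, f is convex on R.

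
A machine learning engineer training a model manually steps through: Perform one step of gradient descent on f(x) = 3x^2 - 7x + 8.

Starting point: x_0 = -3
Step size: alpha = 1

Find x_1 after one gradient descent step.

f(x) = 3x^2 - 7x + 8
f'(x) = 6x - 7
f'(-3) = 6*-3 + (-7) = -25
x_1 = x_0 - alpha * f'(x_0) = -3 - 1 * -25 = 22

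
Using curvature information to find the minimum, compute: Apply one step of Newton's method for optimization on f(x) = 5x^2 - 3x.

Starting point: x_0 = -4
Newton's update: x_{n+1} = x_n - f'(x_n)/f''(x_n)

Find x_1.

f(x) = 5x^2 - 3x
f'(x) = 10x + (-3), f''(x) = 10
Newton step: x_1 = x_0 - f'(x_0)/f''(x_0)
f'(-4) = -43
x_1 = -4 - -43/10 = 3/10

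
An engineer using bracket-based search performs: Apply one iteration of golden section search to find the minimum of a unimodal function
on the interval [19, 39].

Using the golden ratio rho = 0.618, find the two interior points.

Golden section search on [19, 39].
Golden ratio rho = 0.618 (approx).
Interior points:
  x_1 = 19 + (1-0.618)*20 = 26.6400
  x_2 = 19 + 0.618*20 = 31.3600
Compare f(x_1) and f(x_2) to determine which subinterval to keep.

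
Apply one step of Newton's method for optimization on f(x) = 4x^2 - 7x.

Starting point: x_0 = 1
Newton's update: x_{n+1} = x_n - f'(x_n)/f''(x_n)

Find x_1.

f(x) = 4x^2 - 7x
f'(x) = 8x + (-7), f''(x) = 8
Newton step: x_1 = x_0 - f'(x_0)/f''(x_0)
f'(1) = 1
x_1 = 1 - 1/8 = 7/8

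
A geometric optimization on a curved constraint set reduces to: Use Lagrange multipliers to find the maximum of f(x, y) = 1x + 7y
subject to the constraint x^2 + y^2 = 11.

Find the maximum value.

Set up Lagrange conditions: grad f = lambda * grad g
  1 = 2*lambda*x
  7 = 2*lambda*y
From these: x/y = 1/7, so x = 1t, y = 7t for some t.
Substitute into constraint: (1t)^2 + (7t)^2 = 11
  t^2 * 50 = 11
  t = sqrt(11/50)
Maximum = 1*x + 7*y = (1^2 + 7^2)*t = 50 * sqrt(11/50) = sqrt(550)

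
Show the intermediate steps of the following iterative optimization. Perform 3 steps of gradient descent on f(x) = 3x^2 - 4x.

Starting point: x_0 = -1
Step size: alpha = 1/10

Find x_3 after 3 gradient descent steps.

f(x) = 3x^2 - 4x, f'(x) = 6x + (-4)
Step 1: f'(-1) = -10, x_1 = -1 - 1/10 * -10 = 0
Step 2: f'(0) = -4, x_2 = 0 - 1/10 * -4 = 2/5
Step 3: f'(2/5) = -8/5, x_3 = 2/5 - 1/10 * -8/5 = 14/25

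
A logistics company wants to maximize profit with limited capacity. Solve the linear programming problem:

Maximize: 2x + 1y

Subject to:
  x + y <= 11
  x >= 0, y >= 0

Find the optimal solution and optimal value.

The feasible region has vertices at [(0, 0), (11, 0), (0, 11)].
Checking objective 2x + 1y at each vertex:
  (0, 0): 2*0 + 1*0 = 0
  (11, 0): 2*11 + 1*0 = 22
  (0, 11): 2*0 + 1*11 = 11
Maximum is 22 at (11, 0).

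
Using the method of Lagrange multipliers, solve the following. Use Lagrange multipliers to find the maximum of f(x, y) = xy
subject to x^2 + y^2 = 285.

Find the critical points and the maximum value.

Lagrange conditions: y = 2*lambda*x and x = 2*lambda*y
If x = 0 then y = 0, violating the constraint, so x, y != 0.
Dividing: y/x = x/y => x^2 = y^2 => y = x or y = -x
Constraint: 2x^2 = 285 => x^2 = 285/2 => x = +/-sqrt(285/2)
Critical points: (sqrt(285/2), sqrt(285/2)), (-sqrt(285/2), -sqrt(285/2)), (sqrt(285/2), -sqrt(285/2)), (-sqrt(285/2), sqrt(285/2))
  y = x:  xy = x^2 = 285/2  at (sqrt(285/2), sqrt(285/2)) and (-sqrt(285/2), -sqrt(285/2))
  y = -x: xy = -x^2 = -285/2 at (sqrt(285/2), -sqrt(285/2)) and (-sqrt(285/2), sqrt(285/2))
Maximum xy = 285/2 at (sqrt(285/2), sqrt(285/2)) and (-sqrt(285/2), -sqrt(285/2))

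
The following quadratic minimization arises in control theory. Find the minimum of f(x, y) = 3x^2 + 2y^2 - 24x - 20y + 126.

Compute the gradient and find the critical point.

f(x,y) = 3x^2 + 2y^2 - 24x - 20y + 126
df/dx = 6x + (-24) = 0  =>  x = 4
df/dy = 4y + (-20) = 0  =>  y = 5
f(4, 5) = 3*(4)^2 + 2*(5)^2 + -24*(4) + -20*(5) + 126 = 28
Hessian is diagonal with entries 6, 4 > 0, so this is a minimum.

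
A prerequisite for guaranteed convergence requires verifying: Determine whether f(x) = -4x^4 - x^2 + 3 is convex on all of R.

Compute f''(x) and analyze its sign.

f(x) = -4x^4 - x^2 + 3
f'(x) = -16x^3 + -2x
f''(x) = -48x^2 + -2
f''(x) = -48x^2 + -2 <= -2 < 0 for all x
Therefore, f is concave on R.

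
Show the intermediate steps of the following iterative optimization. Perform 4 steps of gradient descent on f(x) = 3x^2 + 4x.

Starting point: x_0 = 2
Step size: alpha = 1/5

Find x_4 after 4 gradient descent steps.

f(x) = 3x^2 + 4x, f'(x) = 6x + (4)
Step 1: f'(2) = 16, x_1 = 2 - 1/5 * 16 = -6/5
Step 2: f'(-6/5) = -16/5, x_2 = -6/5 - 1/5 * -16/5 = -14/25
Step 3: f'(-14/25) = 16/25, x_3 = -14/25 - 1/5 * 16/25 = -86/125
Step 4: f'(-86/125) = -16/125, x_4 = -86/125 - 1/5 * -16/125 = -414/625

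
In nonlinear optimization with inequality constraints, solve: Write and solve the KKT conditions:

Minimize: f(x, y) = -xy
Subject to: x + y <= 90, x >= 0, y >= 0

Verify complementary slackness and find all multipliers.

Problem: min -xy s.t. x + y <= 90 (multiplier lambda), x >= 0 (mu_x), y >= 0 (mu_y)
KKT stationarity: -y + lambda - mu_x = 0, -x + lambda - mu_y = 0, with lambda, mu_x, mu_y >= 0
Complementary slackness: lambda*(x + y - 90) = 0, mu_x*x = 0, mu_y*y = 0
If lambda = 0: y = -mu_x <= 0 and x = -mu_y <= 0 force x = y = 0 with f = 0; but x = y = 45 is feasible with f = -2025 < 0, so this is not the minimum. Hence lambda > 0 and x + y = 90.
Try x > 0, y > 0 (so mu_x = mu_y = 0): y = lambda, x = lambda => x = y = lambda
x + y = 90 => 2*lambda = 90 => lambda = 45
x* = y* = 45 > 0, consistent with mu_x = mu_y = 0.
(Any feasible point with x = 0 or y = 0 has f = 0 > -2025, so the minimum is not on those boundaries.)
min(-xy) = -2025 (i.e. max xy = 2025)
Multipliers: lambda = 45, mu_x = 0, mu_y = 0
Complementary slackness: lambda*(x + y - 90) = 45*(45 + 45 - 90) = 0, mu_x*x = 0*45 = 0, mu_y*y = 0*45 = 0. Satisfied.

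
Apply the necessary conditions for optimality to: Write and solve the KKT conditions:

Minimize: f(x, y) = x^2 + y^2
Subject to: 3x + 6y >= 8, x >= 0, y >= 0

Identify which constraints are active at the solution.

KKT conditions for min x^2 + y^2 s.t. 3x + 6y >= 8, x >= 0, y >= 0:
Stationarity: 2x = mu*3 + mu_x, 2y = mu*6 + mu_y, with mu, mu_x, mu_y >= 0
Complementary slackness: mu*(3x + 6y - 8) = 0, mu_x*x = 0, mu_y*y = 0
(0, 0) is infeasible (3*0 + 6*0 < 8), so if mu = 0 stationarity would force x = mu_x/2 >= 0, y = mu_y/2 >= 0 with mu_x*x = mu_y*y = 0, i.e. x = y = 0: contradiction. Hence mu > 0 and 3x + 6y = 8 is active.
Try x > 0, y > 0 (so mu_x = mu_y = 0): x = 3*mu/2, y = 6*mu/2
Substitute: 3*(3*mu/2) + 6*(6*mu/2) = 8
  mu*45/2 = 8 => mu = 16/45
x* = 8/15 > 0, y* = 16/15 > 0, consistent with mu_x = mu_y = 0.
f is convex and the constraints are linear, so this KKT point is the global minimum.
f* = 64/45
Active constraints: 3x + 6y >= 8 (holds with equality, mu = 16/45 > 0); x >= 0 and y >= 0 are inactive (mu_x = mu_y = 0).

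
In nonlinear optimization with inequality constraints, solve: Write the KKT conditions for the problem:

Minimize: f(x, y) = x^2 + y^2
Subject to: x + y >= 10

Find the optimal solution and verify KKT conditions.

KKT conditions for min x^2 + y^2 s.t. x + y >= 10:
Stationarity: 2x = mu, 2y = mu
So x = y = mu/2.
Complementary slackness: mu*(x + y - 10) = 0
Primal feasibility: x + y >= 10; dual feasibility: mu >= 0
If mu = 0 then x = y = 0, but 0 + 0 < 10 is infeasible, so the constraint is active.
Constraint active: x + y = 2*(mu/2) = 10 => mu = 10
x = y = 5, f = 50
Verify: stationarity 2*5 = 10 = mu; primal 5 + 5 = 10 >= 10; dual mu = 10 >= 0; complementary slackness 10*(10 - 10) = 0. All KKT conditions hold.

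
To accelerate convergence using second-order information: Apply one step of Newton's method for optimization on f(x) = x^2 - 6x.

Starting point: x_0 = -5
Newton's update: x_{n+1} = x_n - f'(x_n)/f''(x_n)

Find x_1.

f(x) = x^2 - 6x
f'(x) = 2x + (-6), f''(x) = 2
Newton step: x_1 = x_0 - f'(x_0)/f''(x_0)
f'(-5) = -16
x_1 = -5 - -16/2 = 3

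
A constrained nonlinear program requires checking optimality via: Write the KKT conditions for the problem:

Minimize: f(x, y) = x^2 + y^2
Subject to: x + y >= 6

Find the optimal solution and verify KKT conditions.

KKT conditions for min x^2 + y^2 s.t. x + y >= 6:
Stationarity: 2x = mu, 2y = mu
So x = y = mu/2.
Complementary slackness: mu*(x + y - 6) = 0
Primal feasibility: x + y >= 6; dual feasibility: mu >= 0
If mu = 0 then x = y = 0, but 0 + 0 < 6 is infeasible, so the constraint is active.
Constraint active: x + y = 2*(mu/2) = 6 => mu = 6
x = y = 3, f = 18
Verify: stationarity 2*3 = 6 = mu; primal 3 + 3 = 6 >= 6; dual mu = 6 >= 0; complementary slackness 6*(6 - 6) = 0. All KKT conditions hold.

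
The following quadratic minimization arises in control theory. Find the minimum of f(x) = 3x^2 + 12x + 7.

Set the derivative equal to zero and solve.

f(x) = 3x^2 + 12x + 7
f'(x) = 6x + (12) = 0
x = -12/6 = -2
f(-2) = -5
Since f''(x) = 6 > 0, this is a minimum.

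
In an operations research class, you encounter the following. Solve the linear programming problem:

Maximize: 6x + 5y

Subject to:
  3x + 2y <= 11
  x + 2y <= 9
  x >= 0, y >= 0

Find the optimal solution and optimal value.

Feasible vertices: (0, 0), (0, 9/2), (1, 4), (11/3, 0)
Objective 6x + 5y at each:
  (0, 0): 0
  (0, 9/2): 45/2
  (1, 4): 26
  (11/3, 0): 22
Maximum is 26 at (1, 4).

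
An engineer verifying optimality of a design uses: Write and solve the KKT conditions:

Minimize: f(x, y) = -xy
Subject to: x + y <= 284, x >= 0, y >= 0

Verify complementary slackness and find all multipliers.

Problem: min -xy s.t. x + y <= 284 (multiplier lambda), x >= 0 (mu_x), y >= 0 (mu_y)
KKT stationarity: -y + lambda - mu_x = 0, -x + lambda - mu_y = 0, with lambda, mu_x, mu_y >= 0
Complementary slackness: lambda*(x + y - 284) = 0, mu_x*x = 0, mu_y*y = 0
If lambda = 0: y = -mu_x <= 0 and x = -mu_y <= 0 force x = y = 0 with f = 0; but x = y = 142 is feasible with f = -20164 < 0, so this is not the minimum. Hence lambda > 0 and x + y = 284.
Try x > 0, y > 0 (so mu_x = mu_y = 0): y = lambda, x = lambda => x = y = lambda
x + y = 284 => 2*lambda = 284 => lambda = 142
x* = y* = 142 > 0, consistent with mu_x = mu_y = 0.
(Any feasible point with x = 0 or y = 0 has f = 0 > -20164, so the minimum is not on those boundaries.)
min(-xy) = -20164 (i.e. max xy = 20164)
Multipliers: lambda = 142, mu_x = 0, mu_y = 0
Complementary slackness: lambda*(x + y - 284) = 142*(142 + 142 - 284) = 0, mu_x*x = 0*142 = 0, mu_y*y = 0*142 = 0. Satisfied.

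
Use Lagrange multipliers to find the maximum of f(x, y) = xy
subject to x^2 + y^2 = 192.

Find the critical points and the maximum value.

Lagrange conditions: y = 2*lambda*x and x = 2*lambda*y
If x = 0 then y = 0, violating the constraint, so x, y != 0.
Dividing: y/x = x/y => x^2 = y^2 => y = x or y = -x
Constraint: 2x^2 = 192 => x^2 = 96 => x = +/-sqrt(96)
Critical points: (sqrt(96), sqrt(96)), (-sqrt(96), -sqrt(96)), (sqrt(96), -sqrt(96)), (-sqrt(96), sqrt(96))
  y = x:  xy = x^2 = 96  at (sqrt(96), sqrt(96)) and (-sqrt(96), -sqrt(96))
  y = -x: xy = -x^2 = -96 at (sqrt(96), -sqrt(96)) and (-sqrt(96), sqrt(96))
Maximum xy = 96 at (sqrt(96), sqrt(96)) and (-sqrt(96), -sqrt(96))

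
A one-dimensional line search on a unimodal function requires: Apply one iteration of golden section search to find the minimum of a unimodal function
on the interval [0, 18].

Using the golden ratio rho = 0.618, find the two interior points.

Golden section search on [0, 18].
Golden ratio rho = 0.618 (approx).
Interior points:
  x_1 = 0 + (1-0.618)*18 = 6.8760
  x_2 = 0 + 0.618*18 = 11.1240
Compare f(x_1) and f(x_2) to determine which subinterval to keep.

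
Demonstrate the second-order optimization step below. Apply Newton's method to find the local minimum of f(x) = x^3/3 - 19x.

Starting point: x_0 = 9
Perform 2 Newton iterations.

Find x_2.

f(x) = x^3/3 - 19x
f'(x) = x^2 - 19, f''(x) = 2x
Newton update: x_{n+1} = x_n - (x_n^2 - 19)/(2*x_n)
Step 1: x_0 = 9, f'=62, f''=18, x_1 = 50/9
Step 2: x_1 = 50/9, f'=961/81, f''=100/9, x_2 = 4039/900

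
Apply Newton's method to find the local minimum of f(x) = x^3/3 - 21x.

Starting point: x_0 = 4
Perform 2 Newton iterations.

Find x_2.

f(x) = x^3/3 - 21x
f'(x) = x^2 - 21, f''(x) = 2x
Newton update: x_{n+1} = x_n - (x_n^2 - 21)/(2*x_n)
Step 1: x_0 = 4, f'=-5, f''=8, x_1 = 37/8
Step 2: x_1 = 37/8, f'=25/64, f''=37/4, x_2 = 2713/592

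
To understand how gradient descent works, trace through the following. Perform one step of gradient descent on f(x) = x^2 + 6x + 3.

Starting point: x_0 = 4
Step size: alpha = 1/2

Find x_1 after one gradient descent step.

f(x) = x^2 + 6x + 3
f'(x) = 2x + 6
f'(4) = 2*4 + (6) = 14
x_1 = x_0 - alpha * f'(x_0) = 4 - 1/2 * 14 = -3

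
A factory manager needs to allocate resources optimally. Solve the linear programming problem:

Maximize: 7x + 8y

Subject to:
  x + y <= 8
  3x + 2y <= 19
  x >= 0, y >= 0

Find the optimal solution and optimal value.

Feasible vertices: (0, 0), (0, 8), (3, 5), (19/3, 0)
Objective 7x + 8y at each:
  (0, 0): 0
  (0, 8): 64
  (3, 5): 61
  (19/3, 0): 133/3
Maximum is 64 at (0, 8).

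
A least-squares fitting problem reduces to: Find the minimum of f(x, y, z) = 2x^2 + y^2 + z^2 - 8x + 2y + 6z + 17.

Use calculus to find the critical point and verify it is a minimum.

f(x,y,z) = 2x^2 + y^2 + z^2 - 8x + 2y + 6z + 17
df/dx = 4x + (-8) = 0 => x = 2
df/dy = 2y + (2) = 0 => y = -1
df/dz = 2z + (6) = 0 => z = -3
f(2,-1,-3) = 2*(2)^2 + 1*(-1)^2 + 1*(-3)^2 + -8*(2) + 2*(-1) + 6*(-3) + 17 = -1
Hessian is diagonal with entries 4, 2, 2 > 0, confirmed minimum.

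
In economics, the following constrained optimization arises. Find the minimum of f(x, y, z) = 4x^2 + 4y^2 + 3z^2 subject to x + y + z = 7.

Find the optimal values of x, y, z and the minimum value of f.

Using Lagrange multipliers on f = 4x^2 + 4y^2 + 3z^2 with constraint x + y + z = 7:
Conditions: 2*4*x = lambda, 2*4*y = lambda, 2*3*z = lambda
So x = lambda/8, y = lambda/8, z = lambda/6
Substituting into constraint: lambda * (5/12) = 7
lambda = 84/5
x = 21/10, y = 21/10, z = 14/5
Minimum value = 294/5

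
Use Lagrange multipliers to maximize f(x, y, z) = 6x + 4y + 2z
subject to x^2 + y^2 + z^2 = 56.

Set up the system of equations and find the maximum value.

Lagrange conditions: 6 = 2*lambda*x, 4 = 2*lambda*y, 2 = 2*lambda*z
So x:6 = y:4 = z:2, i.e. x = 6t, y = 4t, z = 2t
Constraint: t^2*(6^2 + 4^2 + 2^2) = 56
  t^2 * 56 = 56  =>  t = sqrt(1)
Maximum = 6*6t + 4*4t + 2*2t = 56*sqrt(1) = 56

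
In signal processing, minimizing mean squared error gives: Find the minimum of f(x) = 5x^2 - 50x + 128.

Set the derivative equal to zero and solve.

f(x) = 5x^2 - 50x + 128
f'(x) = 10x + (-50) = 0
x = 50/10 = 5
f(5) = 3
Since f''(x) = 10 > 0, this is a minimum.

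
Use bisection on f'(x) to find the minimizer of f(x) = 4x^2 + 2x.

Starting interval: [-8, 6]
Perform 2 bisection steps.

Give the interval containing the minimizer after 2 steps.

Finding critical point of f(x) = 4x^2 + 2x using bisection on f'(x) = 8x + 2.
f'(x) = 0 when x = -1/4.
Starting interval: [-8, 6]
Step 1: mid = -1, f'(mid) = -6, new interval = [-1, 6]
Step 2: mid = 5/2, f'(mid) = 22, new interval = [-1, 5/2]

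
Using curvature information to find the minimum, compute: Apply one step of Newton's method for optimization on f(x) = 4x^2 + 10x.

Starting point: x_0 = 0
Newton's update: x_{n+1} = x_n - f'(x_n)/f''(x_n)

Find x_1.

f(x) = 4x^2 + 10x
f'(x) = 8x + (10), f''(x) = 8
Newton step: x_1 = x_0 - f'(x_0)/f''(x_0)
f'(0) = 10
x_1 = 0 - 10/8 = -5/4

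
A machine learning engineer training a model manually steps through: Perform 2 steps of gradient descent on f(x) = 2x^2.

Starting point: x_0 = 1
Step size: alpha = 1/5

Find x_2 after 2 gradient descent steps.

f(x) = 2x^2, f'(x) = 4x + (0)
Step 1: f'(1) = 4, x_1 = 1 - 1/5 * 4 = 1/5
Step 2: f'(1/5) = 4/5, x_2 = 1/5 - 1/5 * 4/5 = 1/25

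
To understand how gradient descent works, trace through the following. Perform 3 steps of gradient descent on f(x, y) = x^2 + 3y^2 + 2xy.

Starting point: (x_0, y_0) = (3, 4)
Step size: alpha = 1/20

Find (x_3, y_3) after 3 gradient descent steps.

f(x,y) = x^2 + 3y^2 + 2xy
grad_x = 2x + 2y, grad_y = 6y + 2x
Step 1: grad = (14, 30), (23/10, 5/2)
Step 2: grad = (48/5, 98/5), (91/50, 38/25)
Step 3: grad = (167/25, 319/25), (743/500, 441/500)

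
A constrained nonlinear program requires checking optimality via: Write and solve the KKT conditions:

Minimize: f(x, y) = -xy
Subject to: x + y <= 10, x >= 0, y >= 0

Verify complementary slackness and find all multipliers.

Problem: min -xy s.t. x + y <= 10 (multiplier lambda), x >= 0 (mu_x), y >= 0 (mu_y)
KKT stationarity: -y + lambda - mu_x = 0, -x + lambda - mu_y = 0, with lambda, mu_x, mu_y >= 0
Complementary slackness: lambda*(x + y - 10) = 0, mu_x*x = 0, mu_y*y = 0
If lambda = 0: y = -mu_x <= 0 and x = -mu_y <= 0 force x = y = 0 with f = 0; but x = y = 5 is feasible with f = -25 < 0, so this is not the minimum. Hence lambda > 0 and x + y = 10.
Try x > 0, y > 0 (so mu_x = mu_y = 0): y = lambda, x = lambda => x = y = lambda
x + y = 10 => 2*lambda = 10 => lambda = 5
x* = y* = 5 > 0, consistent with mu_x = mu_y = 0.
(Any feasible point with x = 0 or y = 0 has f = 0 > -25, so the minimum is not on those boundaries.)
min(-xy) = -25 (i.e. max xy = 25)
Multipliers: lambda = 5, mu_x = 0, mu_y = 0
Complementary slackness: lambda*(x + y - 10) = 5*(5 + 5 - 10) = 0, mu_x*x = 0*5 = 0, mu_y*y = 0*5 = 0. Satisfied.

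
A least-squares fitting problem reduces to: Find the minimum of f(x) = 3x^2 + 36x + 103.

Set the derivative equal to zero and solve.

f(x) = 3x^2 + 36x + 103
f'(x) = 6x + (36) = 0
x = -36/6 = -6
f(-6) = -5
Since f''(x) = 6 > 0, this is a minimum.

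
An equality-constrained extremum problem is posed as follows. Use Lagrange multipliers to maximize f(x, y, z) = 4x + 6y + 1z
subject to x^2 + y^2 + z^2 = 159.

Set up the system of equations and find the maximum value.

Lagrange conditions: 4 = 2*lambda*x, 6 = 2*lambda*y, 1 = 2*lambda*z
So x:4 = y:6 = z:1, i.e. x = 4t, y = 6t, z = 1t
Constraint: t^2*(4^2 + 6^2 + 1^2) = 159
  t^2 * 53 = 159  =>  t = sqrt(3)
Maximum = 4*4t + 6*6t + 1*1t = 53*sqrt(3) = sqrt(8427)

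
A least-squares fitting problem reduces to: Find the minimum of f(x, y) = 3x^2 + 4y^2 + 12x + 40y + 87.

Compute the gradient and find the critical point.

f(x,y) = 3x^2 + 4y^2 + 12x + 40y + 87
df/dx = 6x + (12) = 0  =>  x = -2
df/dy = 8y + (40) = 0  =>  y = -5
f(-2, -5) = 3*(-2)^2 + 4*(-5)^2 + 12*(-2) + 40*(-5) + 87 = -25
Hessian is diagonal with entries 6, 8 > 0, so this is a minimum.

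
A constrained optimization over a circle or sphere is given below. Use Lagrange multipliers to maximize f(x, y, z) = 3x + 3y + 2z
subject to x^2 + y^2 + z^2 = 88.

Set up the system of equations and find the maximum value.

Lagrange conditions: 3 = 2*lambda*x, 3 = 2*lambda*y, 2 = 2*lambda*z
So x:3 = y:3 = z:2, i.e. x = 3t, y = 3t, z = 2t
Constraint: t^2*(3^2 + 3^2 + 2^2) = 88
  t^2 * 22 = 88  =>  t = sqrt(4)
Maximum = 3*3t + 3*3t + 2*2t = 22*sqrt(4) = 44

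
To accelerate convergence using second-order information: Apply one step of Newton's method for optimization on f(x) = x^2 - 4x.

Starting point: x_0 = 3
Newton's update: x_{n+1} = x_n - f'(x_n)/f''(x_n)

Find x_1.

f(x) = x^2 - 4x
f'(x) = 2x + (-4), f''(x) = 2
Newton step: x_1 = x_0 - f'(x_0)/f''(x_0)
f'(3) = 2
x_1 = 3 - 2/2 = 2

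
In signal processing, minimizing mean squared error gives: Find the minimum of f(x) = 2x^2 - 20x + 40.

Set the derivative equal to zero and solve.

f(x) = 2x^2 - 20x + 40
f'(x) = 4x + (-20) = 0
x = 20/4 = 5
f(5) = -10
Since f''(x) = 4 > 0, this is a minimum.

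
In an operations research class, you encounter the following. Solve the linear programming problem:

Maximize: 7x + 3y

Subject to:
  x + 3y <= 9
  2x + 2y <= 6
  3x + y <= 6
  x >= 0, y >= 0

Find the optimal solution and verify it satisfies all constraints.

Feasible vertices: (0, 0), (0, 3), (3/2, 3/2), (2, 0)
Objective 7x + 3y at each vertex:
  (0, 0): 0
  (0, 3): 9
  (3/2, 3/2): 15
  (2, 0): 14
Maximum is 15 at (3/2, 3/2).
Verify constraints at (x, y) = (3/2, 3/2):
  1*(3/2) + 3*(3/2) = 6 <= 9
  2*(3/2) + 2*(3/2) = 6 <= 6 (active)
  3*(3/2) + 1*(3/2) = 6 <= 6 (active)
  x = 3/2 >= 0, y = 3/2 >= 0. All constraints satisfied.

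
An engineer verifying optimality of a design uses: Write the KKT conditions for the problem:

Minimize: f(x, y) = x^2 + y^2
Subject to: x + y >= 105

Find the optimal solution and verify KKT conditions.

KKT conditions for min x^2 + y^2 s.t. x + y >= 105:
Stationarity: 2x = mu, 2y = mu
So x = y = mu/2.
Complementary slackness: mu*(x + y - 105) = 0
Primal feasibility: x + y >= 105; dual feasibility: mu >= 0
If mu = 0 then x = y = 0, but 0 + 0 < 105 is infeasible, so the constraint is active.
Constraint active: x + y = 2*(mu/2) = 105 => mu = 105
x = y = 105/2, f = 11025/2
Verify: stationarity 2*(105/2) = 105 = mu; primal 105/2 + 105/2 = 105 >= 105; dual mu = 105 >= 0; complementary slackness 105*(105 - 105) = 0. All KKT conditions hold.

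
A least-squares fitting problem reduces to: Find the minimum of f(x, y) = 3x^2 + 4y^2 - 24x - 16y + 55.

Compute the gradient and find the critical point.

f(x,y) = 3x^2 + 4y^2 - 24x - 16y + 55
df/dx = 6x + (-24) = 0  =>  x = 4
df/dy = 8y + (-16) = 0  =>  y = 2
f(4, 2) = 3*(4)^2 + 4*(2)^2 + -24*(4) + -16*(2) + 55 = -9
Hessian is diagonal with entries 6, 8 > 0, so this is a minimum.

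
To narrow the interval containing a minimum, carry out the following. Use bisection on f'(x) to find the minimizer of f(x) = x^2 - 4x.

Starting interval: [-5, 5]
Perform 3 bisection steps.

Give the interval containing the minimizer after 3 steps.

Finding critical point of f(x) = x^2 - 4x using bisection on f'(x) = 2x + -4.
f'(x) = 0 when x = 2.
Starting interval: [-5, 5]
Step 1: mid = 0, f'(mid) = -4, new interval = [0, 5]
Step 2: mid = 5/2, f'(mid) = 1, new interval = [0, 5/2]
Step 3: mid = 5/4, f'(mid) = -3/2, new interval = [5/4, 5/2]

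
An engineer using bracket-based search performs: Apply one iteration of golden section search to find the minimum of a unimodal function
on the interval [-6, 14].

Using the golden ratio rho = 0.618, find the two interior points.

Golden section search on [-6, 14].
Golden ratio rho = 0.618 (approx).
Interior points:
  x_1 = -6 + (1-0.618)*20 = 1.6400
  x_2 = -6 + 0.618*20 = 6.3600
Compare f(x_1) and f(x_2) to determine which subinterval to keep.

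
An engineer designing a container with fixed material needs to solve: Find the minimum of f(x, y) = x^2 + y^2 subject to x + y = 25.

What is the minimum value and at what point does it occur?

Substitute y = 25 - x into f(x,y) = x^2 + y^2:
g(x) = x^2 + (25 - x)^2 = 2x^2 - 50x + 625
g'(x) = 4x - 50 = 0  =>  x = 25/2
y = 25 - 25/2 = 25/2
Minimum value = (25/2)^2 + (25/2)^2 = 625/2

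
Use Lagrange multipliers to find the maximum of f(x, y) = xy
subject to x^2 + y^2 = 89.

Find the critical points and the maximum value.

Lagrange conditions: y = 2*lambda*x and x = 2*lambda*y
If x = 0 then y = 0, violating the constraint, so x, y != 0.
Dividing: y/x = x/y => x^2 = y^2 => y = x or y = -x
Constraint: 2x^2 = 89 => x^2 = 89/2 => x = +/-sqrt(89/2)
Critical points: (sqrt(89/2), sqrt(89/2)), (-sqrt(89/2), -sqrt(89/2)), (sqrt(89/2), -sqrt(89/2)), (-sqrt(89/2), sqrt(89/2))
  y = x:  xy = x^2 = 89/2  at (sqrt(89/2), sqrt(89/2)) and (-sqrt(89/2), -sqrt(89/2))
  y = -x: xy = -x^2 = -89/2 at (sqrt(89/2), -sqrt(89/2)) and (-sqrt(89/2), sqrt(89/2))
Maximum xy = 89/2 at (sqrt(89/2), sqrt(89/2)) and (-sqrt(89/2), -sqrt(89/2))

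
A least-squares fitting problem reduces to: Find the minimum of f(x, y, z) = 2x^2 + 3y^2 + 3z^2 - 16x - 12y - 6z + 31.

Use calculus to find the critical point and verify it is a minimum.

f(x,y,z) = 2x^2 + 3y^2 + 3z^2 - 16x - 12y - 6z + 31
df/dx = 4x + (-16) = 0 => x = 4
df/dy = 6y + (-12) = 0 => y = 2
df/dz = 6z + (-6) = 0 => z = 1
f(4,2,1) = 2*(4)^2 + 3*(2)^2 + 3*(1)^2 + -16*(4) + -12*(2) + -6*(1) + 31 = -16
Hessian is diagonal with entries 4, 6, 6 > 0, confirmed minimum.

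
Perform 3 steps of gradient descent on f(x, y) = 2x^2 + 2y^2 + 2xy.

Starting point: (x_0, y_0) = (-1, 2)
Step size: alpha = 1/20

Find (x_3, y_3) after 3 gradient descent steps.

f(x,y) = 2x^2 + 2y^2 + 2xy
grad_x = 4x + 2y, grad_y = 4y + 2x
Step 1: grad = (0, 6), (-1, 17/10)
Step 2: grad = (-3/5, 24/5), (-97/100, 73/50)
Step 3: grad = (-24/25, 39/10), (-461/500, 253/200)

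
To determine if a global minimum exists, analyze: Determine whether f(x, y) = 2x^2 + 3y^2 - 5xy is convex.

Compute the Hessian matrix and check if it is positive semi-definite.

f(x,y) = 2x^2 + 3y^2 - 5xy
Hessian H = [[4, -5], [-5, 6]]
trace(H) = 10, det(H) = -1
Eigenvalues: (10 +/- sqrt(104)) / 2 = 10.1, -0.09902
Since not both eigenvalues positive, f is neither convex nor concave.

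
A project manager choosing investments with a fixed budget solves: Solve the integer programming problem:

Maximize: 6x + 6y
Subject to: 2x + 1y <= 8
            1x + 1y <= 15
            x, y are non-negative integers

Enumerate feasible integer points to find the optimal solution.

Constraint 1: 2x + 1y <= 8
Constraint 2: 1x + 1y <= 15
Feasible x range (need y >= 0): 0 <= x <= min(8/2, 15/1) => x in {0, ..., 4}.
Enumerate feasible integer points row by row (the coefficient of y is 6 > 0, so for each x the largest feasible y gives the best value):
  x = 0: y <= min((8 - 2*0)/1, (15 - 1*0)/1) => y in {0, ..., 8}; best 6*0 + 6*8 = 48
  x = 1: y <= min((8 - 2*1)/1, (15 - 1*1)/1) => y in {0, ..., 6}; best 6*1 + 6*6 = 42
  x = 2: y <= min((8 - 2*2)/1, (15 - 1*2)/1) => y in {0, ..., 4}; best 6*2 + 6*4 = 36
  x = 3: y <= min((8 - 2*3)/1, (15 - 1*3)/1) => y in {0, ..., 2}; best 6*3 + 6*2 = 30
  x = 4: y <= min((8 - 2*4)/1, (15 - 1*4)/1) => y in {0}; best 6*4 + 6*0 = 24
The maximum 6x + 6y = 48 is achieved at x = 0, y = 8.
Check: 2*0 + 1*8 = 8 <= 8 and 1*0 + 1*8 = 8 <= 15.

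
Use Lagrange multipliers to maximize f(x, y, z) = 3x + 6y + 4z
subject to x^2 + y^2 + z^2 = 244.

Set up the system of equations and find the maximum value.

Lagrange conditions: 3 = 2*lambda*x, 6 = 2*lambda*y, 4 = 2*lambda*z
So x:3 = y:6 = z:4, i.e. x = 3t, y = 6t, z = 4t
Constraint: t^2*(3^2 + 6^2 + 4^2) = 244
  t^2 * 61 = 244  =>  t = sqrt(4)
Maximum = 3*3t + 6*6t + 4*4t = 61*sqrt(4) = 122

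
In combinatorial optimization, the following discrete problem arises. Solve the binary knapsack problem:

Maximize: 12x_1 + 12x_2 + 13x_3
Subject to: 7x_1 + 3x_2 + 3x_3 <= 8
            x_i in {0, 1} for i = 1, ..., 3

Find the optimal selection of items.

Items: item 1 (v=12, w=7), item 2 (v=12, w=3), item 3 (v=13, w=3)
Capacity: 8
Checking all 8 subsets (w = total weight, v = total value):
  {}: w = 0, v = 0
  {1}: w = 7, v = 12
  {2}: w = 3, v = 12
  {3}: w = 3, v = 13
  {1, 2}: w = 10 > 8, infeasible
  {1, 3}: w = 10 > 8, infeasible
  {2, 3}: w = 6, v = 25
  {1, 2, 3}: w = 13 > 8, infeasible
Best feasible subset: items [2, 3]
Total weight: 6 <= 8, total value: 25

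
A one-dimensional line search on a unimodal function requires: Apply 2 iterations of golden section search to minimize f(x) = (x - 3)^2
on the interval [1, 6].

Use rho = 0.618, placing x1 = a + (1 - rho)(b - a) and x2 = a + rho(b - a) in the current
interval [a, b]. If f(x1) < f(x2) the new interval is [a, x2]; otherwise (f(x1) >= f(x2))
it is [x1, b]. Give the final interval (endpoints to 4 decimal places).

Golden section search for min of f(x) = (x - 3)^2 on [1, 6].
Each step: x1 = a + (1 - rho)(b - a), x2 = a + rho(b - a); if f(x1) < f(x2) keep [a, x2], otherwise keep [x1, b].
Step 1: [1.0000, 6.0000], x1=2.9100 (f=0.0081), x2=4.0900 (f=1.1881); f(x1) < f(x2) => keep [1.0000, 4.0900]
Step 2: [1.0000, 4.0900], x1=2.1804 (f=0.6718), x2=2.9096 (f=0.0082); f(x1) > f(x2) => keep [2.1804, 4.0900]
Final interval: [2.1804, 4.0900]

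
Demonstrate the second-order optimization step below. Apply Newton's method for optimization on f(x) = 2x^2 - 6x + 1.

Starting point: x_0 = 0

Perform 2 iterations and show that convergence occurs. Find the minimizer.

f(x) = 2x^2 - 6x + 1, f'(x) = 4x + (-6), f''(x) = 4
Step 1: f'(0) = -6, x_1 = 0 - -6/4 = 3/2
Step 2: f'(3/2) = 0, x_2 = 3/2 (converged)
Newton's method converges in 1 step for quadratics.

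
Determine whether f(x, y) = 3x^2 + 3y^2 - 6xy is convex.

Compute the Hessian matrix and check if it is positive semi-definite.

f(x,y) = 3x^2 + 3y^2 - 6xy
Hessian H = [[6, -6], [-6, 6]]
trace(H) = 12, det(H) = 0
Eigenvalues: (12 +/- sqrt(144)) / 2 = 12, 0
Since both eigenvalues >= 0, f is convex.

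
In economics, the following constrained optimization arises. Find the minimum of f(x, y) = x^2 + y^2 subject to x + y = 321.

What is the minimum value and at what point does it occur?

Substitute y = 321 - x into f(x,y) = x^2 + y^2:
g(x) = x^2 + (321 - x)^2 = 2x^2 - 642x + 103041
g'(x) = 4x - 642 = 0  =>  x = 321/2
y = 321 - 321/2 = 321/2
Minimum value = (321/2)^2 + (321/2)^2 = 103041/2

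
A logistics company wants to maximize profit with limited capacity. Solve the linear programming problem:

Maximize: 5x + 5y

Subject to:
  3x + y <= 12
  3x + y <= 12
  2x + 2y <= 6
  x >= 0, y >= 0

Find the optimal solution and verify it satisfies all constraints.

Feasible vertices: (0, 0), (0, 3), (3, 0)
Objective 5x + 5y at each vertex:
  (0, 0): 0
  (0, 3): 15
  (3, 0): 15
Maximum is 15 at (0, 3).
Verify constraints at (x, y) = (0, 3):
  3*0 + 1*3 = 3 <= 12
  3*0 + 1*3 = 3 <= 12
  2*0 + 2*3 = 6 <= 6 (active)
  x = 0 >= 0, y = 3 >= 0. All constraints satisfied.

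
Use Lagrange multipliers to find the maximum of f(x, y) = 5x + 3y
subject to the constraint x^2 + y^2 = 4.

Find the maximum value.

Set up Lagrange conditions: grad f = lambda * grad g
  5 = 2*lambda*x
  3 = 2*lambda*y
From these: x/y = 5/3, so x = 5t, y = 3t for some t.
Substitute into constraint: (5t)^2 + (3t)^2 = 4
  t^2 * 34 = 4
  t = sqrt(4/34)
Maximum = 5*x + 3*y = (5^2 + 3^2)*t = 34 * sqrt(4/34) = sqrt(136)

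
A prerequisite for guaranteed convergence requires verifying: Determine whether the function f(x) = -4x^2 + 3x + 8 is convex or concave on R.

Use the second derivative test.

f(x) = -4x^2 + 3x + 8
f'(x) = -8x + 3
f''(x) = -8
Since f''(x) = -8 < 0 for all x, f is concave on R.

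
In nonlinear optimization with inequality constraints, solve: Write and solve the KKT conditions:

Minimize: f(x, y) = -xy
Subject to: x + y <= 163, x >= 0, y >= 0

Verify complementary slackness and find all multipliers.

Problem: min -xy s.t. x + y <= 163 (multiplier lambda), x >= 0 (mu_x), y >= 0 (mu_y)
KKT stationarity: -y + lambda - mu_x = 0, -x + lambda - mu_y = 0, with lambda, mu_x, mu_y >= 0
Complementary slackness: lambda*(x + y - 163) = 0, mu_x*x = 0, mu_y*y = 0
If lambda = 0: y = -mu_x <= 0 and x = -mu_y <= 0 force x = y = 0 with f = 0; but x = y = 163/2 is feasible with f = -26569/4 < 0, so this is not the minimum. Hence lambda > 0 and x + y = 163.
Try x > 0, y > 0 (so mu_x = mu_y = 0): y = lambda, x = lambda => x = y = lambda
x + y = 163 => 2*lambda = 163 => lambda = 163/2
x* = y* = 163/2 > 0, consistent with mu_x = mu_y = 0.
(Any feasible point with x = 0 or y = 0 has f = 0 > -26569/4, so the minimum is not on those boundaries.)
min(-xy) = -26569/4 (i.e. max xy = 26569/4)
Multipliers: lambda = 163/2, mu_x = 0, mu_y = 0
Complementary slackness: lambda*(x + y - 163) = 163/2*(163/2 + 163/2 - 163) = 0, mu_x*x = 0*163/2 = 0, mu_y*y = 0*163/2 = 0. Satisfied.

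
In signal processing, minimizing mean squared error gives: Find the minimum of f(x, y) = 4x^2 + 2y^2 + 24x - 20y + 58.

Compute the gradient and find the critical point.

f(x,y) = 4x^2 + 2y^2 + 24x - 20y + 58
df/dx = 8x + (24) = 0  =>  x = -3
df/dy = 4y + (-20) = 0  =>  y = 5
f(-3, 5) = 4*(-3)^2 + 2*(5)^2 + 24*(-3) + -20*(5) + 58 = -28
Hessian is diagonal with entries 8, 4 > 0, so this is a minimum.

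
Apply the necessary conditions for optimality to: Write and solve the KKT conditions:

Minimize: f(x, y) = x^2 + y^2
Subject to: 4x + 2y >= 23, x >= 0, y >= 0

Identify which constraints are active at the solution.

KKT conditions for min x^2 + y^2 s.t. 4x + 2y >= 23, x >= 0, y >= 0:
Stationarity: 2x = mu*4 + mu_x, 2y = mu*2 + mu_y, with mu, mu_x, mu_y >= 0
Complementary slackness: mu*(4x + 2y - 23) = 0, mu_x*x = 0, mu_y*y = 0
(0, 0) is infeasible (4*0 + 2*0 < 23), so if mu = 0 stationarity would force x = mu_x/2 >= 0, y = mu_y/2 >= 0 with mu_x*x = mu_y*y = 0, i.e. x = y = 0: contradiction. Hence mu > 0 and 4x + 2y = 23 is active.
Try x > 0, y > 0 (so mu_x = mu_y = 0): x = 4*mu/2, y = 2*mu/2
Substitute: 4*(4*mu/2) + 2*(2*mu/2) = 23
  mu*20/2 = 23 => mu = 23/10
x* = 23/5 > 0, y* = 23/10 > 0, consistent with mu_x = mu_y = 0.
f is convex and the constraints are linear, so this KKT point is the global minimum.
f* = 529/20
Active constraints: 4x + 2y >= 23 (holds with equality, mu = 23/10 > 0); x >= 0 and y >= 0 are inactive (mu_x = mu_y = 0).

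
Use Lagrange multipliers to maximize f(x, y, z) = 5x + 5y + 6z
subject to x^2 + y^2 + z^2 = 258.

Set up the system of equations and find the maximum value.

Lagrange conditions: 5 = 2*lambda*x, 5 = 2*lambda*y, 6 = 2*lambda*z
So x:5 = y:5 = z:6, i.e. x = 5t, y = 5t, z = 6t
Constraint: t^2*(5^2 + 5^2 + 6^2) = 258
  t^2 * 86 = 258  =>  t = sqrt(3)
Maximum = 5*5t + 5*5t + 6*6t = 86*sqrt(3) = sqrt(22188)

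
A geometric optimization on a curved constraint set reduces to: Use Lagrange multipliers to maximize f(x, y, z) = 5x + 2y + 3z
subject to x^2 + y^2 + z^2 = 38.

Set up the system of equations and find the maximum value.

Lagrange conditions: 5 = 2*lambda*x, 2 = 2*lambda*y, 3 = 2*lambda*z
So x:5 = y:2 = z:3, i.e. x = 5t, y = 2t, z = 3t
Constraint: t^2*(5^2 + 2^2 + 3^2) = 38
  t^2 * 38 = 38  =>  t = sqrt(1)
Maximum = 5*5t + 2*2t + 3*3t = 38*sqrt(1) = 38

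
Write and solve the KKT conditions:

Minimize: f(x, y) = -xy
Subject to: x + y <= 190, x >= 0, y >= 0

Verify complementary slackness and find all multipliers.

Problem: min -xy s.t. x + y <= 190 (multiplier lambda), x >= 0 (mu_x), y >= 0 (mu_y)
KKT stationarity: -y + lambda - mu_x = 0, -x + lambda - mu_y = 0, with lambda, mu_x, mu_y >= 0
Complementary slackness: lambda*(x + y - 190) = 0, mu_x*x = 0, mu_y*y = 0
If lambda = 0: y = -mu_x <= 0 and x = -mu_y <= 0 force x = y = 0 with f = 0; but x = y = 95 is feasible with f = -9025 < 0, so this is not the minimum. Hence lambda > 0 and x + y = 190.
Try x > 0, y > 0 (so mu_x = mu_y = 0): y = lambda, x = lambda => x = y = lambda
x + y = 190 => 2*lambda = 190 => lambda = 95
x* = y* = 95 > 0, consistent with mu_x = mu_y = 0.
(Any feasible point with x = 0 or y = 0 has f = 0 > -9025, so the minimum is not on those boundaries.)
min(-xy) = -9025 (i.e. max xy = 9025)
Multipliers: lambda = 95, mu_x = 0, mu_y = 0
Complementary slackness: lambda*(x + y - 190) = 95*(95 + 95 - 190) = 0, mu_x*x = 0*95 = 0, mu_y*y = 0*95 = 0. Satisfied.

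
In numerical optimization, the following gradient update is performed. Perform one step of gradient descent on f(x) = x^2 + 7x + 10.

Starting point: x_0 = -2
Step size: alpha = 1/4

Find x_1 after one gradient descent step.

f(x) = x^2 + 7x + 10
f'(x) = 2x + 7
f'(-2) = 2*-2 + (7) = 3
x_1 = x_0 - alpha * f'(x_0) = -2 - 1/4 * 3 = -11/4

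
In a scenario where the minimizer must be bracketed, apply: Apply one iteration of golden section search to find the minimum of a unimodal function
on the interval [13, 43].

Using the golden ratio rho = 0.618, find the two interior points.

Golden section search on [13, 43].
Golden ratio rho = 0.618 (approx).
Interior points:
  x_1 = 13 + (1-0.618)*30 = 24.4600
  x_2 = 13 + 0.618*30 = 31.5400
Compare f(x_1) and f(x_2) to determine which subinterval to keep.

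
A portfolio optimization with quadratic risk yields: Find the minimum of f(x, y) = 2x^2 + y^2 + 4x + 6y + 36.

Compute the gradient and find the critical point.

f(x,y) = 2x^2 + y^2 + 4x + 6y + 36
df/dx = 4x + (4) = 0  =>  x = -1
df/dy = 2y + (6) = 0  =>  y = -3
f(-1, -3) = 2*(-1)^2 + 1*(-3)^2 + 4*(-1) + 6*(-3) + 36 = 25
Hessian is diagonal with entries 4, 2 > 0, so this is a minimum.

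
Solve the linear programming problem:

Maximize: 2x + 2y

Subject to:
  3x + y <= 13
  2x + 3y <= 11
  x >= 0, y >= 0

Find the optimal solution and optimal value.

Feasible vertices: (0, 0), (0, 11/3), (4, 1), (13/3, 0)
Objective 2x + 2y at each:
  (0, 0): 0
  (0, 11/3): 22/3
  (4, 1): 10
  (13/3, 0): 26/3
Maximum is 10 at (4, 1).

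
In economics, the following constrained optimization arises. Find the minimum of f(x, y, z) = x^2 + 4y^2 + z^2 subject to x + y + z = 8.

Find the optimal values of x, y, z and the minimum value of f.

Using Lagrange multipliers on f = x^2 + 4y^2 + z^2 with constraint x + y + z = 8:
Conditions: 2*1*x = lambda, 2*4*y = lambda, 2*1*z = lambda
So x = lambda/2, y = lambda/8, z = lambda/2
Substituting into constraint: lambda * (9/8) = 8
lambda = 64/9
x = 32/9, y = 8/9, z = 32/9
Minimum value = 256/9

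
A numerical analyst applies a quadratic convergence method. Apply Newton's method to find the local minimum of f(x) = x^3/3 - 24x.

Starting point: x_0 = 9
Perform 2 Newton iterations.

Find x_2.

f(x) = x^3/3 - 24x
f'(x) = x^2 - 24, f''(x) = 2x
Newton update: x_{n+1} = x_n - (x_n^2 - 24)/(2*x_n)
Step 1: x_0 = 9, f'=57, f''=18, x_1 = 35/6
Step 2: x_1 = 35/6, f'=361/36, f''=35/3, x_2 = 2089/420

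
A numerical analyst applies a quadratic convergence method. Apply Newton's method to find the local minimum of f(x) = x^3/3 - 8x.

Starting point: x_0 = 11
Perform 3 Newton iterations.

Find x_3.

f(x) = x^3/3 - 8x
f'(x) = x^2 - 8, f''(x) = 2x
Newton update: x_{n+1} = x_n - (x_n^2 - 8)/(2*x_n)
Step 1: x_0 = 11, f'=113, f''=22, x_1 = 129/22
Step 2: x_1 = 129/22, f'=12769/484, f''=129/11, x_2 = 20513/5676
Step 3: x_2 = 20513/5676, f'=163047361/32216976, f''=20513/2838, x_3 = 678518977/232863576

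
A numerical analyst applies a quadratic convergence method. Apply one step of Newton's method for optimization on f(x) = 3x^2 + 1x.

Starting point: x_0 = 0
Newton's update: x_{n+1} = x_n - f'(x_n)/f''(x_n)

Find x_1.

f(x) = 3x^2 + 1x
f'(x) = 6x + (1), f''(x) = 6
Newton step: x_1 = x_0 - f'(x_0)/f''(x_0)
f'(0) = 1
x_1 = 0 - 1/6 = -1/6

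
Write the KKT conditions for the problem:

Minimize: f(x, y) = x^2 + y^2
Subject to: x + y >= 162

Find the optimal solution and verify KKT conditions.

KKT conditions for min x^2 + y^2 s.t. x + y >= 162:
Stationarity: 2x = mu, 2y = mu
So x = y = mu/2.
Complementary slackness: mu*(x + y - 162) = 0
Primal feasibility: x + y >= 162; dual feasibility: mu >= 0
If mu = 0 then x = y = 0, but 0 + 0 < 162 is infeasible, so the constraint is active.
Constraint active: x + y = 2*(mu/2) = 162 => mu = 162
x = y = 81, f = 13122
Verify: stationarity 2*81 = 162 = mu; primal 81 + 81 = 162 >= 162; dual mu = 162 >= 0; complementary slackness 162*(162 - 162) = 0. All KKT conditions hold.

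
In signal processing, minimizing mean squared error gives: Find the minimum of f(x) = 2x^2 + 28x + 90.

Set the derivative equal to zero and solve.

f(x) = 2x^2 + 28x + 90
f'(x) = 4x + (28) = 0
x = -28/4 = -7
f(-7) = -8
Since f''(x) = 4 > 0, this is a minimum.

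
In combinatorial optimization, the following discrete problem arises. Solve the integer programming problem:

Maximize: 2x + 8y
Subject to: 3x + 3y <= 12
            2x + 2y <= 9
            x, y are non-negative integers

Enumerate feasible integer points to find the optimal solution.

Constraint 1: 3x + 3y <= 12
Constraint 2: 2x + 2y <= 9
Feasible x range (need y >= 0): 0 <= x <= min(12/3, 9/2) => x in {0, ..., 4}.
Enumerate feasible integer points row by row (the coefficient of y is 8 > 0, so for each x the largest feasible y gives the best value):
  x = 0: y <= min((12 - 3*0)/3, (9 - 2*0)/2) => y in {0, ..., 4}; best 2*0 + 8*4 = 32
  x = 1: y <= min((12 - 3*1)/3, (9 - 2*1)/2) => y in {0, ..., 3}; best 2*1 + 8*3 = 26
  x = 2: y <= min((12 - 3*2)/3, (9 - 2*2)/2) => y in {0, ..., 2}; best 2*2 + 8*2 = 20
  x = 3: y <= min((12 - 3*3)/3, (9 - 2*3)/2) => y in {0, ..., 1}; best 2*3 + 8*1 = 14
  x = 4: y <= min((12 - 3*4)/3, (9 - 2*4)/2) => y in {0}; best 2*4 + 8*0 = 8
The maximum 2x + 8y = 32 is achieved at x = 0, y = 4.
Check: 3*0 + 3*4 = 12 <= 12 and 2*0 + 2*4 = 8 <= 9.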